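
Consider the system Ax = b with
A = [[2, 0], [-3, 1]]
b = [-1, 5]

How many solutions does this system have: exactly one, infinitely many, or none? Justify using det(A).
Exactly one solution

Compute det(A) = (2)*(1) - (0)*(-3) = 2.
Because det(A) ≠ 0, A is invertible and Ax = b has a unique solution for every b (here x = A⁻¹ b).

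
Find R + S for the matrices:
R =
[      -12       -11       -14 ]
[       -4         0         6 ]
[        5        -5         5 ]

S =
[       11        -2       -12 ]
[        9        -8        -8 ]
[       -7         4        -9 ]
R + S =
[       -1       -13       -26 ]
[        5        -8        -2 ]
[       -2        -1        -4 ]

Matrix addition is elementwise: (R+S)[i][j] = R[i][j] + S[i][j].
  (R+S)[0][0] = (-12) + (11) = -1
  (R+S)[0][1] = (-11) + (-2) = -13
  (R+S)[0][2] = (-14) + (-12) = -26
  (R+S)[1][0] = (-4) + (9) = 5
  (R+S)[1][1] = (0) + (-8) = -8
  (R+S)[1][2] = (6) + (-8) = -2
  (R+S)[2][0] = (5) + (-7) = -2
  (R+S)[2][1] = (-5) + (4) = -1
  (R+S)[2][2] = (5) + (-9) = -4
R + S =
[       -1       -13       -26 ]
[        5        -8        -2 ]
[       -2        -1        -4 ]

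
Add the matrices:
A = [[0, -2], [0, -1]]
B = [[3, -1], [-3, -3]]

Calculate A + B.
[[3, -3], [-3, -4]]

Add corresponding elements:
(0)+(3)=3
(-2)+(-1)=-3
(0)+(-3)=-3
(-1)+(-3)=-4
A + B = [[3, -3], [-3, -4]]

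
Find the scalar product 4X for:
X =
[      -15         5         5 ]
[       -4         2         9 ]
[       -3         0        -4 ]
4X =
[      -60        20        20 ]
[      -16         8        36 ]
[      -12         0       -16 ]

Scalar multiplication is elementwise: (4X)[i][j] = 4 * X[i][j].
  (4X)[0][0] = 4 * (-15) = -60
  (4X)[0][1] = 4 * (5) = 20
  (4X)[0][2] = 4 * (5) = 20
  (4X)[1][0] = 4 * (-4) = -16
  (4X)[1][1] = 4 * (2) = 8
  (4X)[1][2] = 4 * (9) = 36
  (4X)[2][0] = 4 * (-3) = -12
  (4X)[2][1] = 4 * (0) = 0
  (4X)[2][2] = 4 * (-4) = -16
4X =
[      -60        20        20 ]
[      -16         8        36 ]
[      -12         0       -16 ]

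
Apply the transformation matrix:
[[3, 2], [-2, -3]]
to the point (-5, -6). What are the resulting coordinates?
(-27, 28)

Matrix multiplication:
[[3, 2], [-2, -3]] × [-5, -6]ᵀ
= [3×-5 + 2×-6, -2×-5 + -3×-6]ᵀ
= [-27.0000, 28.0000]ᵀ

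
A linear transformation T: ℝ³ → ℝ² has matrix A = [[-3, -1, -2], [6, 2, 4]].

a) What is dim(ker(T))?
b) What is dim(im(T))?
dim(ker) = 2, dim(im) = 1

Observe that row 2 = -2 × row 1 (so the rows are linearly dependent).
Thus rank(A) = 1 (only one linearly independent row).
dim(im(T)) = rank(A) = 1.
By the rank-nullity theorem applied to T: ℝ³ → ℝ², rank(A) + nullity(A) = 3 (the domain dimension), so dim(ker(T)) = 3 - 1 = 2.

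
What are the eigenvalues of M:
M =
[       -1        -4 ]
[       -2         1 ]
λ = -3, 3

Solve det(M - λI) = 0. For a 2×2 matrix the characteristic equation is λ² - (trace)λ + det = 0.
trace(M) = a + d = -1 + 1 = 0.
det(M) = a*d - b*c = (-1)*(1) - (-4)*(-2) = -1 - 8 = -9.
Characteristic equation: λ² - (0)λ + (-9) = 0.
Discriminant = (0)² - 4*(-9) = 0 + 36 = 36.
λ = (0 ± √36) / 2 = (0 ± 6) / 2 = -3, 3.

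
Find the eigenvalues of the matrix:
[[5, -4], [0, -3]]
λ = -3 and λ = 5

Characteristic equation: det(A - λI) = 0
λ² - (trace)λ + (det) = 0
λ² - (2)λ + (-15) = 0
λ² - 2λ - 15 = 0
Solving: λ = -3, 5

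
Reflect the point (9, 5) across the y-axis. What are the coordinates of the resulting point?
(-9, 5)

Reflection across y-axis: (9, 5) → (-9, 5)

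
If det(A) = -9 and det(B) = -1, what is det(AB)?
9

Use the multiplicative property of determinants: det(AB) = det(A)*det(B).
det(AB) = (-9)*(-1) = 9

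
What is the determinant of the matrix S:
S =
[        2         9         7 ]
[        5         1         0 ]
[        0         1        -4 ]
det(S) = 207

Expand along row 0 (cofactor expansion): det(S) = a*(e*i - f*h) - b*(d*i - f*g) + c*(d*h - e*g), where the 3×3 is [[a, b, c], [d, e, f], [g, h, i]].
Minor M_00 = (1)*(-4) - (0)*(1) = -4 - 0 = -4.
Minor M_01 = (5)*(-4) - (0)*(0) = -20 - 0 = -20.
Minor M_02 = (5)*(1) - (1)*(0) = 5 - 0 = 5.
det(S) = (2)*(-4) - (9)*(-20) + (7)*(5) = -8 + 180 + 35 = 207.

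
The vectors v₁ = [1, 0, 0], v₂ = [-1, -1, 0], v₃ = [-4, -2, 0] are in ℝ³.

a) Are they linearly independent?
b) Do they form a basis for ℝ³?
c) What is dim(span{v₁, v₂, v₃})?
Not independent, not a basis, dim(span) = 2

Check whether v₃ can be written as a linear combination of v₁ and v₂.
v₃ = (-2)·v₁ + (2)·v₂ = [-4, -2, 0], so the three vectors are linearly dependent.
Thus they do not form a basis for ℝ³, and dim(span{v₁, v₂, v₃}) = 2 (spanned by v₁ and v₂).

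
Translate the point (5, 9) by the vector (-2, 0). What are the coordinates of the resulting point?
(3, 9)

Translation by (-2, 0):
x' = 5 + -2 = 3
y' = 9 + 0 = 9
Homogeneous matrix: [[1, 0, -2], [0, 1, 0], [0, 0, 1]]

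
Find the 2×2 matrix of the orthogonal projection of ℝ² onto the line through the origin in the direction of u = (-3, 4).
[[9/25, -12/25], [-12/25, 16/25]]

The orthogonal projection onto the line spanned by a nonzero vector u = (a, b) has matrix P = (u uᵀ) / (uᵀ u) = (1/(a² + b²)) · [[a², ab], [ab, b²]].
Here u = (-3, 4), so a² + b² = 9 + 16 = 25.
P = (1/25) · [[9, -12], [-12, 16]] = [[9/25, -12/25], [-12/25, 16/25]].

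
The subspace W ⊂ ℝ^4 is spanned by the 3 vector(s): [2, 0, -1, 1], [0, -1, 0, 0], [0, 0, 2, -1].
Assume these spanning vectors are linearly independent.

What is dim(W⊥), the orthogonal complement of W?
dim(W⊥) = 1

For any subspace W of ℝ^n, dim(W) + dim(W⊥) = n (the whole-space dimension).
Here the given 3 vectors are linearly independent, so dim(W) = 3.
Thus dim(W⊥) = n - dim(W) = 4 - 3 = 1.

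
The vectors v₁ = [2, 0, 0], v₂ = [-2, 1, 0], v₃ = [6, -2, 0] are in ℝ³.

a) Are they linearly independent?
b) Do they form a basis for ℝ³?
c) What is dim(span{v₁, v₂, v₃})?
Not independent, not a basis, dim(span) = 2

Check whether v₃ can be written as a linear combination of v₁ and v₂.
v₃ = (1)·v₁ + (-2)·v₂ = [6, -2, 0], so the three vectors are linearly dependent.
Thus they do not form a basis for ℝ³, and dim(span{v₁, v₂, v₃}) = 2 (spanned by v₁ and v₂).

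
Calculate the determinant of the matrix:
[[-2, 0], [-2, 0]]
0

For a 2×2 matrix [[a, b], [c, d]], det = ad - bc
det = (-2)(0) - (0)(-2) = 0 - 0 = 0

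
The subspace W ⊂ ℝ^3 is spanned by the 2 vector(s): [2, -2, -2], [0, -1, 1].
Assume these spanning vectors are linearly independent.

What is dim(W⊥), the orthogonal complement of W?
dim(W⊥) = 1

For any subspace W of ℝ^n, dim(W) + dim(W⊥) = n (the whole-space dimension).
Here the given 2 vectors are linearly independent, so dim(W) = 2.
Thus dim(W⊥) = n - dim(W) = 3 - 2 = 1.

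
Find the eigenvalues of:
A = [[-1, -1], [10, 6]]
λ = 1, 4

Solve det(A - λI) = 0. For a 2×2 matrix this is λ² - (trace)λ + det = 0.
trace(A) = -1 + 6 = 5.
det(A) = (-1)*(6) - (-1)*(10) = -6 + 10 = 4.
Characteristic equation: λ² - (5)λ + (4) = 0.
Discriminant: (5)² - 4*(4) = 25 - 16 = 9.
Roots: λ = (5 ± √9) / 2 = 1, 4.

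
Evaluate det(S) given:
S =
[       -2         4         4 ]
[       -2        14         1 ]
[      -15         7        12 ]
det(S) = 498

Expand along row 0 (cofactor expansion): det(S) = a*(e*i - f*h) - b*(d*i - f*g) + c*(d*h - e*g), where the 3×3 is [[a, b, c], [d, e, f], [g, h, i]].
Minor M_00 = (14)*(12) - (1)*(7) = 168 - 7 = 161.
Minor M_01 = (-2)*(12) - (1)*(-15) = -24 + 15 = -9.
Minor M_02 = (-2)*(7) - (14)*(-15) = -14 + 210 = 196.
det(S) = (-2)*(161) - (4)*(-9) + (4)*(196) = -322 + 36 + 784 = 498.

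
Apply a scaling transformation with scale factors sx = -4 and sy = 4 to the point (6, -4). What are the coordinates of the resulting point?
(-24, -16)

Scaling matrix:
[[-4, 0], [0, 4]]
Result: (6 × -4, -4 × 4) = (-24, -16)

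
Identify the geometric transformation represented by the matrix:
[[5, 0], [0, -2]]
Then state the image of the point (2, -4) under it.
non-uniform scaling by (5, -2); image of (2, -4) is (10, 8)

This is diagonal with distinct entries, so it scales the x-axis by 5 and the y-axis by -2.
The matrix [[5, 0], [0, -2]] represents: non-uniform scaling by (5, -2).
Applying it to (2, -4): [5·2 + 0·-4, 0·2 + -2·-4] = (10, 8).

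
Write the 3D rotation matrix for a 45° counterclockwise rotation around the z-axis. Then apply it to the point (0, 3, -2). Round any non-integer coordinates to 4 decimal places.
R = [[√2/2, -√2/2, 0], [√2/2, √2/2, 0], [0, 0, 1]]; R·(0, 3, -2) = (-2.1213, 2.1213, -2.0000)

Rotation matrix for 45° around z-axis:
cos(45°) = √2/2, sin(45°) = √2/2
R = [[√2/2, -√2/2, 0], [√2/2, √2/2, 0], [0, 0, 1]]
Apply to (0, 3, -2): R·[0, 3, -2]ᵀ = (-2.1213, 2.1213, -2.0000)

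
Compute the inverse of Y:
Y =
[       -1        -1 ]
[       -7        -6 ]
det(Y) = -1
Y⁻¹ =
[        6        -1 ]
[       -7         1 ]

For a 2×2 matrix Y = [[a, b], [c, d]] with det(Y) ≠ 0, Y⁻¹ = (1/det(Y)) * [[d, -b], [-c, a]].
det(Y) = (-1)*(-6) - (-1)*(-7) = 6 - 7 = -1.
Y⁻¹ = (1/-1) * [[-6, 1], [7, -1]].
Dividing each entry by -1 and reducing:
Y⁻¹ =
[        6        -1 ]
[       -7         1 ]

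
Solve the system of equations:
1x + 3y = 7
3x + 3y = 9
x = 1, y = 2

Use elimination (row reduction):
Equation 1: 1x + 3y = 7.
Equation 2: 3x + 3y = 9.
Multiply Eq1 by 3 and Eq2 by 1: 3x + 9y = 21;  3x + 3y = 9.
Subtract: (-6)y = -12, so y = 2.
Back-substitute into Eq1: 1x + 3*(2) = 7, so x = 1.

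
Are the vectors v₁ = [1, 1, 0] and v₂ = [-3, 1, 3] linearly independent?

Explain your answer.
Yes, linearly independent

Two vectors are linearly dependent iff one is a scalar multiple of the other.
No single scalar k satisfies v₂ = k·v₁ (the ratios of corresponding entries disagree), so v₁ and v₂ are linearly independent.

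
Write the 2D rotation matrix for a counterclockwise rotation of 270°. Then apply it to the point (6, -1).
R = [[0, 1], [-1, 0]]; R·(6, -1) = (-1, -6)

Rotation matrix formula: R(θ) = [[cos θ, -sin θ], [sin θ, cos θ]]
For θ = 270°:
cos(270°) = 0
sin(270°) = -1
R = [[0, 1], [-1, 0]]
Apply to (6, -1): [0·6 + (1)·-1, -1·6 + 0·-1] = (-1, -6)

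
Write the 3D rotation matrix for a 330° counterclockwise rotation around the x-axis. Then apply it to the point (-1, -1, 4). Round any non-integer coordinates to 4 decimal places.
R = [[1, 0, 0], [0, √3/2, 1/2], [0, -1/2, √3/2]]; R·(-1, -1, 4) = (-1.0000, 1.1340, 3.9641)

Rotation matrix for 330° around x-axis:
cos(330°) = √3/2, sin(330°) = -1/2
R = [[1, 0, 0], [0, √3/2, 1/2], [0, -1/2, √3/2]]
Apply to (-1, -1, 4): R·[-1, -1, 4]ᵀ = (-1.0000, 1.1340, 3.9641)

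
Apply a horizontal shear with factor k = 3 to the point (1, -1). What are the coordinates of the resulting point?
(-2, -1)

Shear matrix for horizontal shear with factor k = 3:
[[1, 3], [0, 1]]
Result: (1, -1) → (-2, -1)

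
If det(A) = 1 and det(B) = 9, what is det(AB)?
9

Use the multiplicative property of determinants: det(AB) = det(A)*det(B).
det(AB) = (1)*(9) = 9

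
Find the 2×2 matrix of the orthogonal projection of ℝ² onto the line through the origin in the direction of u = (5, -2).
[[25/29, -10/29], [-10/29, 4/29]]

The orthogonal projection onto the line spanned by a nonzero vector u = (a, b) has matrix P = (u uᵀ) / (uᵀ u) = (1/(a² + b²)) · [[a², ab], [ab, b²]].
Here u = (5, -2), so a² + b² = 25 + 4 = 29.
P = (1/29) · [[25, -10], [-10, 4]] = [[25/29, -10/29], [-10/29, 4/29]].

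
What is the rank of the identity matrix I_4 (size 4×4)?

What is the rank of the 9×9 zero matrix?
rank(I_4) = 4, rank(0) = 0

The identity I_4 has 4 columns that are the standard basis vectors e_1, …, e_4. These are linearly independent, so all 4 columns are pivots and rank(I_4) = 4.
The 9×9 zero matrix has every entry zero, so every row is the zero row and there are no pivots; rank(0) = 0.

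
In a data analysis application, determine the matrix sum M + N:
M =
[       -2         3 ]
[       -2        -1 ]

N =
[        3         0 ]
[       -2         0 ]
M + N =
[        1         3 ]
[       -4        -1 ]

Matrix addition is elementwise: (M+N)[i][j] = M[i][j] + N[i][j].
  (M+N)[0][0] = (-2) + (3) = 1
  (M+N)[0][1] = (3) + (0) = 3
  (M+N)[1][0] = (-2) + (-2) = -4
  (M+N)[1][1] = (-1) + (0) = -1
M + N =
[        1         3 ]
[       -4        -1 ]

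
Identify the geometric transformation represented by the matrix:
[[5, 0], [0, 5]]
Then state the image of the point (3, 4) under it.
uniform scaling by factor 5; image of (3, 4) is (15, 20)

This is a diagonal matrix with equal entries 5, so it scales both axes by the same factor 5.
The matrix [[5, 0], [0, 5]] represents: uniform scaling by factor 5.
Applying it to (3, 4): [5·3 + 0·4, 0·3 + 5·4] = (15, 20).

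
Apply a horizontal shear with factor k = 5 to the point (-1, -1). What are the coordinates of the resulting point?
(-6, -1)

Shear matrix for horizontal shear with factor k = 5:
[[1, 5], [0, 1]]
Result: (-1, -1) → (-6, -1)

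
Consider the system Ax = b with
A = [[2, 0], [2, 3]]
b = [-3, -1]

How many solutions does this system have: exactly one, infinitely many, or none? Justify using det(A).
Exactly one solution

Compute det(A) = (2)*(3) - (0)*(2) = 6.
Because det(A) ≠ 0, A is invertible and Ax = b has a unique solution for every b (here x = A⁻¹ b).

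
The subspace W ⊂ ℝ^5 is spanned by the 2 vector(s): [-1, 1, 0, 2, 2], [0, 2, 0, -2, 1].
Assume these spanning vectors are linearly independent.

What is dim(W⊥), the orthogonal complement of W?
dim(W⊥) = 3

For any subspace W of ℝ^n, dim(W) + dim(W⊥) = n (the whole-space dimension).
Here the given 2 vectors are linearly independent, so dim(W) = 2.
Thus dim(W⊥) = n - dim(W) = 5 - 2 = 3.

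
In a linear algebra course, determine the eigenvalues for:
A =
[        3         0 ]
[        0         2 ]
λ = 2, 3

Solve det(A - λI) = 0. For a 2×2 matrix the characteristic equation is λ² - (trace)λ + det = 0.
trace(A) = a + d = 3 + 2 = 5.
det(A) = a*d - b*c = (3)*(2) - (0)*(0) = 6 - 0 = 6.
Characteristic equation: λ² - (5)λ + (6) = 0.
Discriminant = (5)² - 4*(6) = 25 - 24 = 1.
λ = (5 ± √1) / 2 = (5 ± 1) / 2 = 2, 3.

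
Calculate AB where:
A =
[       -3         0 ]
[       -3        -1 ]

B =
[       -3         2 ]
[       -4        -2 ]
AB =
[        9        -6 ]
[       13        -4 ]

Matrix multiplication: (AB)[i][j] = sum over k of A[i][k] * B[k][j].
  (AB)[0][0] = (-3)*(-3) + (0)*(-4) = 9
  (AB)[0][1] = (-3)*(2) + (0)*(-2) = -6
  (AB)[1][0] = (-3)*(-3) + (-1)*(-4) = 13
  (AB)[1][1] = (-3)*(2) + (-1)*(-2) = -4
AB =
[        9        -6 ]
[       13        -4 ]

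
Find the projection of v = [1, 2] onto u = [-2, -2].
[3/2, 3/2]

The projection of v onto u is proj_u(v) = ((v·u) / (u·u)) · u.
v·u = (1)*(-2) + (2)*(-2) = -6.
u·u = (-2)*(-2) + (-2)*(-2) = 8.
coefficient = -6 / 8 = -3/4.
proj_u(v) = -3/4 · [-2, -2] = [3/2, 3/2].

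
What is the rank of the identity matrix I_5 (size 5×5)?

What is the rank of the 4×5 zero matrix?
rank(I_5) = 5, rank(0) = 0

The identity I_5 has 5 columns that are the standard basis vectors e_1, …, e_5. These are linearly independent, so all 5 columns are pivots and rank(I_5) = 5.
The 4×5 zero matrix has every entry zero, so every row is the zero row and there are no pivots; rank(0) = 0.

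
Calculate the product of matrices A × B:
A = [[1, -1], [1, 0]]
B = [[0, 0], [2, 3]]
[[-2, -3], [0, 0]]

Matrix multiplication:
C[0][0] = 1×0 + -1×2 = -2
C[0][1] = 1×0 + -1×3 = -3
C[1][0] = 1×0 + 0×2 = 0
C[1][1] = 1×0 + 0×3 = 0
Result: [[-2, -3], [0, 0]]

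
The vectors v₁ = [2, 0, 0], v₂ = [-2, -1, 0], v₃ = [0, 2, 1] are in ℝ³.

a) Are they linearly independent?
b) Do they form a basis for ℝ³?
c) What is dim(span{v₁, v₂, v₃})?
Yes independent, yes basis, dim = 3

Stack v₁, v₂, v₃ as rows of a 3×3 matrix.
[[2, 0, 0]; [-2, -1, 0]; [0, 2, 1]] is already lower triangular with nonzero diagonal entries (2, -1, 1), so its determinant is the product of the diagonal entries, det = (2)·(-1)·(1) = -2 ≠ 0, and the rows are linearly independent.
Three linearly independent vectors in ℝ³ form a basis for ℝ³, so dim(span{v₁,v₂,v₃}) = 3.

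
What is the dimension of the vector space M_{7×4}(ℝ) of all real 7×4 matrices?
Dimension = 28

A real 7×4 matrix is determined by its 7·4 = 28 independent entries.
A standard basis is {E_ij : 1 ≤ i ≤ 7, 1 ≤ j ≤ 4}, where E_ij has a 1 in position (i, j) and 0 elsewhere — there are 28 such matrices, and they are linearly independent and span M_{7×4}(ℝ).
Therefore dim(M_{7×4}(ℝ)) = 28.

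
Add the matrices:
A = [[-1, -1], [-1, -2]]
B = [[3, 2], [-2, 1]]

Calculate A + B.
[[2, 1], [-3, -1]]

Add corresponding elements:
(-1)+(3)=2
(-1)+(2)=1
(-1)+(-2)=-3
(-2)+(1)=-1
A + B = [[2, 1], [-3, -1]]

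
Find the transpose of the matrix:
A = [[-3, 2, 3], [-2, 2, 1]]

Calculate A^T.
[[-3, -2], [2, 2], [3, 1]]

The transpose sends entry (i,j) to (j,i); rows become columns.
Row 0 of A: [-3, 2, 3] -> column 0 of A^T.
Row 1 of A: [-2, 2, 1] -> column 1 of A^T.
A^T = [[-3, -2], [2, 2], [3, 1]]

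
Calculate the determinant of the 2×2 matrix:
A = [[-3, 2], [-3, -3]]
15

For A = [[a, b], [c, d]], det(A) = a*d - b*c.
det(A) = (-3)*(-3) - (2)*(-3) = 9 - -6 = 15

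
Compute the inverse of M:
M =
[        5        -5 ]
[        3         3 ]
det(M) = 30
M⁻¹ =
[     1/10       1/6 ]
[    -1/10       1/6 ]

For a 2×2 matrix M = [[a, b], [c, d]] with det(M) ≠ 0, M⁻¹ = (1/det(M)) * [[d, -b], [-c, a]].
det(M) = (5)*(3) - (-5)*(3) = 15 + 15 = 30.
M⁻¹ = (1/30) * [[3, 5], [-3, 5]].
Dividing each entry by 30 and reducing:
M⁻¹ =
[     1/10       1/6 ]
[    -1/10       1/6 ]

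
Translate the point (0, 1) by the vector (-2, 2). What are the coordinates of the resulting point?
(-2, 3)

Translation by (-2, 2):
x' = 0 + -2 = -2
y' = 1 + 2 = 3
Homogeneous matrix: [[1, 0, -2], [0, 1, 2], [0, 0, 1]]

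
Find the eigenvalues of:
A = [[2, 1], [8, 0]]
λ = -2, 4

Solve det(A - λI) = 0. For a 2×2 matrix this is λ² - (trace)λ + det = 0.
trace(A) = 2 + 0 = 2.
det(A) = (2)*(0) - (1)*(8) = 0 - 8 = -8.
Characteristic equation: λ² - (2)λ + (-8) = 0.
Discriminant: (2)² - 4*(-8) = 4 + 32 = 36.
Roots: λ = (2 ± √36) / 2 = -2, 4.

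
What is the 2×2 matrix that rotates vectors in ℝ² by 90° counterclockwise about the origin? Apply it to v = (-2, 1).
R = [[0, -1], [1, 0]]; R·v = (-1, -2)

A counterclockwise rotation by angle θ in ℝ² has matrix R(θ) = [[cos θ, -sin θ], [sin θ, cos θ]].
For θ = 90°: cos θ = 0, sin θ = 1.
R(90°) = [[0, -1], [1, 0]].
R·v = [0·-2 + (-1)·1, 1·-2 + 0·1] = (-1, -2).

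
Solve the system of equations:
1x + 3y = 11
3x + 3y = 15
x = 2, y = 3

Use elimination (row reduction):
Equation 1: 1x + 3y = 11.
Equation 2: 3x + 3y = 15.
Multiply Eq1 by 3 and Eq2 by 1: 3x + 9y = 33;  3x + 3y = 15.
Subtract: (-6)y = -18, so y = 3.
Back-substitute into Eq1: 1x + 3*(3) = 11, so x = 2.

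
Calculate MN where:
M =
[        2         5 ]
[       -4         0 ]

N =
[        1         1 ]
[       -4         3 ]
MN =
[      -18        17 ]
[       -4        -4 ]

Matrix multiplication: (MN)[i][j] = sum over k of M[i][k] * N[k][j].
  (MN)[0][0] = (2)*(1) + (5)*(-4) = -18
  (MN)[0][1] = (2)*(1) + (5)*(3) = 17
  (MN)[1][0] = (-4)*(1) + (0)*(-4) = -4
  (MN)[1][1] = (-4)*(1) + (0)*(3) = -4
MN =
[      -18        17 ]
[       -4        -4 ]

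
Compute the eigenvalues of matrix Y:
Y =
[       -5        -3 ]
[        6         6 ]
λ = -3, 4

Solve det(Y - λI) = 0. For a 2×2 matrix the characteristic equation is λ² - (trace)λ + det = 0.
trace(Y) = a + d = -5 + 6 = 1.
det(Y) = a*d - b*c = (-5)*(6) - (-3)*(6) = -30 + 18 = -12.
Characteristic equation: λ² - (1)λ + (-12) = 0.
Discriminant = (1)² - 4*(-12) = 1 + 48 = 49.
λ = (1 ± √49) / 2 = (1 ± 7) / 2 = -3, 4.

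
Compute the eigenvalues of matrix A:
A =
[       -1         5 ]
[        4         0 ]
λ = -5, 4

Solve det(A - λI) = 0. For a 2×2 matrix the characteristic equation is λ² - (trace)λ + det = 0.
trace(A) = a + d = -1 + 0 = -1.
det(A) = a*d - b*c = (-1)*(0) - (5)*(4) = 0 - 20 = -20.
Characteristic equation: λ² - (-1)λ + (-20) = 0.
Discriminant = (-1)² - 4*(-20) = 1 + 80 = 81.
λ = (-1 ± √81) / 2 = (-1 ± 9) / 2 = -5, 4.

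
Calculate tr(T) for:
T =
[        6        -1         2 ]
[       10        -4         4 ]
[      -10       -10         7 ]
tr(T) = 6 - 4 + 7 = 9

The trace of a square matrix is the sum of its diagonal entries.
Diagonal entries of T: T[0][0] = 6, T[1][1] = -4, T[2][2] = 7.
tr(T) = 6 - 4 + 7 = 9.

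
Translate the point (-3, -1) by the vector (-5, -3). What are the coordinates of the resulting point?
(-8, -4)

Translation by (-5, -3):
x' = -3 + -5 = -8
y' = -1 + -3 = -4
Homogeneous matrix: [[1, 0, -5], [0, 1, -3], [0, 0, 1]]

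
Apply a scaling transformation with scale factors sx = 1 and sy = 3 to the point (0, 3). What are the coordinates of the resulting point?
(0, 9)

Scaling matrix:
[[1, 0], [0, 3]]
Result: (0 × 1, 3 × 3) = (0, 9)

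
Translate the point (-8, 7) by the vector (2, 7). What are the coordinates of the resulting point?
(-6, 14)

Translation by (2, 7):
x' = -8 + 2 = -6
y' = 7 + 7 = 14
Homogeneous matrix: [[1, 0, 2], [0, 1, 7], [0, 0, 1]]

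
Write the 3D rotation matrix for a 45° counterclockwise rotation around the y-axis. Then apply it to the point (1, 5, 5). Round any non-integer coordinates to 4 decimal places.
R = [[√2/2, 0, √2/2], [0, 1, 0], [-√2/2, 0, √2/2]]; R·(1, 5, 5) = (4.2426, 5.0000, 2.8284)

Rotation matrix for 45° around y-axis:
cos(45°) = √2/2, sin(45°) = √2/2
R = [[√2/2, 0, √2/2], [0, 1, 0], [-√2/2, 0, √2/2]]
Apply to (1, 5, 5): R·[1, 5, 5]ᵀ = (4.2426, 5.0000, 2.8284)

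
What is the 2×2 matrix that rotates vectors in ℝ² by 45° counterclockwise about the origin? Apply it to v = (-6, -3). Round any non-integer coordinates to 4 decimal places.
R = [[√2/2, -√2/2], [√2/2, √2/2]]; R·v = (-2.1213, -6.3640)

A counterclockwise rotation by angle θ in ℝ² has matrix R(θ) = [[cos θ, -sin θ], [sin θ, cos θ]].
For θ = 45°: cos θ = √2/2, sin θ = √2/2.
R(45°) = [[√2/2, -√2/2], [√2/2, √2/2]].
R·v = [√2/2·-6 + (-√2/2)·-3, √2/2·-6 + √2/2·-3] = (-2.1213, -6.3640).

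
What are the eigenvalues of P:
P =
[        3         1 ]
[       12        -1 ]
λ = -3, 5

Solve det(P - λI) = 0. For a 2×2 matrix the characteristic equation is λ² - (trace)λ + det = 0.
trace(P) = a + d = 3 - 1 = 2.
det(P) = a*d - b*c = (3)*(-1) - (1)*(12) = -3 - 12 = -15.
Characteristic equation: λ² - (2)λ + (-15) = 0.
Discriminant = (2)² - 4*(-15) = 4 + 60 = 64.
λ = (2 ± √64) / 2 = (2 ± 8) / 2 = -3, 5.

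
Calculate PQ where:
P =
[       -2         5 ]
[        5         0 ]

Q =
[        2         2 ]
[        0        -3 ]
PQ =
[       -4       -19 ]
[       10        10 ]

Matrix multiplication: (PQ)[i][j] = sum over k of P[i][k] * Q[k][j].
  (PQ)[0][0] = (-2)*(2) + (5)*(0) = -4
  (PQ)[0][1] = (-2)*(2) + (5)*(-3) = -19
  (PQ)[1][0] = (5)*(2) + (0)*(0) = 10
  (PQ)[1][1] = (5)*(2) + (0)*(-3) = 10
PQ =
[       -4       -19 ]
[       10        10 ]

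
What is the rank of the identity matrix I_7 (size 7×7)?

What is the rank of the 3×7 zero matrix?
rank(I_7) = 7, rank(0) = 0

The identity I_7 has 7 columns that are the standard basis vectors e_1, …, e_7. These are linearly independent, so all 7 columns are pivots and rank(I_7) = 7.
The 3×7 zero matrix has every entry zero, so every row is the zero row and there are no pivots; rank(0) = 0.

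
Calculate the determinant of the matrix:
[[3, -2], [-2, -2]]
-10

For a 2×2 matrix [[a, b], [c, d]], det = ad - bc
det = (3)(-2) - (-2)(-2) = -6 - 4 = -10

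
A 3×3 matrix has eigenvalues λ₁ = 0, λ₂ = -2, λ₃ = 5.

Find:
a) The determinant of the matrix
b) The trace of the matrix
det = 0, trace = 3

Two standard eigenvalue identities:
- det(A) equals the product of the eigenvalues (counted with multiplicity).
- trace(A) equals the sum of the eigenvalues.
det(A) = (0)*(-2)*(5) = 0.
trace(A) = 0 - 2 + 5 = 3.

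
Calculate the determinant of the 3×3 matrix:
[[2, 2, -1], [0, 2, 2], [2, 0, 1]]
16

Expansion along first row:
det = 2·det([[2,2],[0,1]]) - 2·det([[0,2],[2,1]]) + -1·det([[0,2],[2,0]])
    = 2·(2·1 - 2·0) - 2·(0·1 - 2·2) + -1·(0·0 - 2·2)
    = 2·2 - 2·-4 + -1·-4
    = 4 + 8 + 4 = 16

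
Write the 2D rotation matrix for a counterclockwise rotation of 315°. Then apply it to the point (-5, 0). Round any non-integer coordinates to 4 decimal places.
R = [[√2/2, √2/2], [-√2/2, √2/2]]; R·(-5, 0) = (-3.5355, 3.5355)

Rotation matrix formula: R(θ) = [[cos θ, -sin θ], [sin θ, cos θ]]
For θ = 315°:
cos(315°) = √2/2
sin(315°) = -√2/2
R = [[√2/2, √2/2], [-√2/2, √2/2]]
Apply to (-5, 0): [√2/2·-5 + (√2/2)·0, -√2/2·-5 + √2/2·0] = (-3.5355, 3.5355)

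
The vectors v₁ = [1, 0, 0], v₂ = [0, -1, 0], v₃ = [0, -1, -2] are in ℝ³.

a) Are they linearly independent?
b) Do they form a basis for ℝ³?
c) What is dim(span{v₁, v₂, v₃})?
Yes independent, yes basis, dim = 3

Stack v₁, v₂, v₃ as rows of a 3×3 matrix.
[[1, 0, 0]; [0, -1, 0]; [0, -1, -2]] is already lower triangular with nonzero diagonal entries (1, -1, -2), so its determinant is the product of the diagonal entries, det = (1)·(-1)·(-2) = 2 ≠ 0, and the rows are linearly independent.
Three linearly independent vectors in ℝ³ form a basis for ℝ³, so dim(span{v₁,v₂,v₃}) = 3.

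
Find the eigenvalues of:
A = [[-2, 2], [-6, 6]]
λ = 0, 4

Solve det(A - λI) = 0. For a 2×2 matrix this is λ² - (trace)λ + det = 0.
trace(A) = -2 + 6 = 4.
det(A) = (-2)*(6) - (2)*(-6) = -12 + 12 = 0.
Characteristic equation: λ² - (4)λ + (0) = 0.
Discriminant: (4)² - 4*(0) = 16 - 0 = 16.
Roots: λ = (4 ± √16) / 2 = 0, 4.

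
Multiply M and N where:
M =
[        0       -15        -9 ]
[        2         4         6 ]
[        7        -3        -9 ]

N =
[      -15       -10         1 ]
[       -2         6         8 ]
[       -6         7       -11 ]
MN =
[       84      -153       -21 ]
[      -74        46       -32 ]
[      -45      -151        82 ]

Matrix multiplication: (MN)[i][j] = sum over k of M[i][k] * N[k][j].
  (MN)[0][0] = (0)*(-15) + (-15)*(-2) + (-9)*(-6) = 84
  (MN)[0][1] = (0)*(-10) + (-15)*(6) + (-9)*(7) = -153
  (MN)[0][2] = (0)*(1) + (-15)*(8) + (-9)*(-11) = -21
  (MN)[1][0] = (2)*(-15) + (4)*(-2) + (6)*(-6) = -74
  (MN)[1][1] = (2)*(-10) + (4)*(6) + (6)*(7) = 46
  (MN)[1][2] = (2)*(1) + (4)*(8) + (6)*(-11) = -32
  (MN)[2][0] = (7)*(-15) + (-3)*(-2) + (-9)*(-6) = -45
  (MN)[2][1] = (7)*(-10) + (-3)*(6) + (-9)*(7) = -151
  (MN)[2][2] = (7)*(1) + (-3)*(8) + (-9)*(-11) = 82
MN =
[       84      -153       -21 ]
[      -74        46       -32 ]
[      -45      -151        82 ]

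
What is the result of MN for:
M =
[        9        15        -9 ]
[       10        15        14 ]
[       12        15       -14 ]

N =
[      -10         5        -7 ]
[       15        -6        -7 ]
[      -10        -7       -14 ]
MN =
[      225        18       -42 ]
[      -15      -138      -371 ]
[      245        68         7 ]

Matrix multiplication: (MN)[i][j] = sum over k of M[i][k] * N[k][j].
  (MN)[0][0] = (9)*(-10) + (15)*(15) + (-9)*(-10) = 225
  (MN)[0][1] = (9)*(5) + (15)*(-6) + (-9)*(-7) = 18
  (MN)[0][2] = (9)*(-7) + (15)*(-7) + (-9)*(-14) = -42
  (MN)[1][0] = (10)*(-10) + (15)*(15) + (14)*(-10) = -15
  (MN)[1][1] = (10)*(5) + (15)*(-6) + (14)*(-7) = -138
  (MN)[1][2] = (10)*(-7) + (15)*(-7) + (14)*(-14) = -371
  (MN)[2][0] = (12)*(-10) + (15)*(15) + (-14)*(-10) = 245
  (MN)[2][1] = (12)*(5) + (15)*(-6) + (-14)*(-7) = 68
  (MN)[2][2] = (12)*(-7) + (15)*(-7) + (-14)*(-14) = 7
MN =
[      225        18       -42 ]
[      -15      -138      -371 ]
[      245        68         7 ]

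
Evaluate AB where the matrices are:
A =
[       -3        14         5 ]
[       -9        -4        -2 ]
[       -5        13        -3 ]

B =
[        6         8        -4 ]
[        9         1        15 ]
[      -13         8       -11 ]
AB =
[       43        30       167 ]
[      -64       -92        -2 ]
[      126       -51       248 ]

Matrix multiplication: (AB)[i][j] = sum over k of A[i][k] * B[k][j].
  (AB)[0][0] = (-3)*(6) + (14)*(9) + (5)*(-13) = 43
  (AB)[0][1] = (-3)*(8) + (14)*(1) + (5)*(8) = 30
  (AB)[0][2] = (-3)*(-4) + (14)*(15) + (5)*(-11) = 167
  (AB)[1][0] = (-9)*(6) + (-4)*(9) + (-2)*(-13) = -64
  (AB)[1][1] = (-9)*(8) + (-4)*(1) + (-2)*(8) = -92
  (AB)[1][2] = (-9)*(-4) + (-4)*(15) + (-2)*(-11) = -2
  (AB)[2][0] = (-5)*(6) + (13)*(9) + (-3)*(-13) = 126
  (AB)[2][1] = (-5)*(8) + (13)*(1) + (-3)*(8) = -51
  (AB)[2][2] = (-5)*(-4) + (13)*(15) + (-3)*(-11) = 248
AB =
[       43        30       167 ]
[      -64       -92        -2 ]
[      126       -51       248 ]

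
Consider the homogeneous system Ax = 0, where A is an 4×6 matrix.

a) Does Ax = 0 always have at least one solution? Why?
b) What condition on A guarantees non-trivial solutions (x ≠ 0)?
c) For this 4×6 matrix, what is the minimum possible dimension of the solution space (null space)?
a) Yes, x = 0 is always a solution. b) When A has linearly dependent columns (rank < n). c) Minimum nullity = 2.

a) x = 0 satisfies A·0 = 0, so the zero vector is always a solution.
b) Non-trivial solutions exist iff the columns of A are linearly dependent, equivalently rank(A) < n (the number of columns).
c) By rank-nullity, rank(A) + nullity(A) = n = 6. Since A has only 4 rows, rank(A) ≤ 4, so nullity(A) ≥ 6 - 4 = 2.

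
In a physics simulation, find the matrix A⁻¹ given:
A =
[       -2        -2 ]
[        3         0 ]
det(A) = 6
A⁻¹ =
[        0       1/3 ]
[     -1/2      -1/3 ]

For a 2×2 matrix A = [[a, b], [c, d]] with det(A) ≠ 0, A⁻¹ = (1/det(A)) * [[d, -b], [-c, a]].
det(A) = (-2)*(0) - (-2)*(3) = 0 + 6 = 6.
A⁻¹ = (1/6) * [[0, 2], [-3, -2]].
Dividing each entry by 6 and reducing:
A⁻¹ =
[        0       1/3 ]
[     -1/2      -1/3 ]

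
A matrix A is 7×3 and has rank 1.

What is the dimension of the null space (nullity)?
2

The rank-nullity theorem for an m×n matrix states:
rank(A) + nullity(A) = n (the number of columns).
Here n = 3 and rank(A) = 1, so nullity(A) = 3 - 1 = 2.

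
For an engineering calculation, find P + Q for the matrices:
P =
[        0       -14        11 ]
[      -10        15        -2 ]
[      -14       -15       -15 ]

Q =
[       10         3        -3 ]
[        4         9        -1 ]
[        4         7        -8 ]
P + Q =
[       10       -11         8 ]
[       -6        24        -3 ]
[      -10        -8       -23 ]

Matrix addition is elementwise: (P+Q)[i][j] = P[i][j] + Q[i][j].
  (P+Q)[0][0] = (0) + (10) = 10
  (P+Q)[0][1] = (-14) + (3) = -11
  (P+Q)[0][2] = (11) + (-3) = 8
  (P+Q)[1][0] = (-10) + (4) = -6
  (P+Q)[1][1] = (15) + (9) = 24
  (P+Q)[1][2] = (-2) + (-1) = -3
  (P+Q)[2][0] = (-14) + (4) = -10
  (P+Q)[2][1] = (-15) + (7) = -8
  (P+Q)[2][2] = (-15) + (-8) = -23
P + Q =
[       10       -11         8 ]
[       -6        24        -3 ]
[      -10        -8       -23 ]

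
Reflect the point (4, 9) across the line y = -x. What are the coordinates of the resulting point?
(-9, -4)

Reflection across line y = -x: (4, 9) → (-9, -4)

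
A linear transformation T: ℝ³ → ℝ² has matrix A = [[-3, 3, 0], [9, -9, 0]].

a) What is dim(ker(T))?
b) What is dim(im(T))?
dim(ker) = 2, dim(im) = 1

Observe that row 2 = -3 × row 1 (so the rows are linearly dependent).
Thus rank(A) = 1 (only one linearly independent row).
dim(im(T)) = rank(A) = 1.
By the rank-nullity theorem applied to T: ℝ³ → ℝ², rank(A) + nullity(A) = 3 (the domain dimension), so dim(ker(T)) = 3 - 1 = 2.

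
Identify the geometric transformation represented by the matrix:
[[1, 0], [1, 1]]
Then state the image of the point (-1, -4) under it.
vertical shear with factor 1; image of (-1, -4) is (-1, -5)

The matrix [[1, 0], [k, 1]] sends (x, y) to (x, 1x + y), leaving the x-coordinate fixed: a vertical shear.
The matrix [[1, 0], [1, 1]] represents: vertical shear with factor 1.
Applying it to (-1, -4): [1·-1 + 0·-4, 1·-1 + 1·-4] = (-1, -5).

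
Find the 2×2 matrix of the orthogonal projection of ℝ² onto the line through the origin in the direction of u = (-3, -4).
[[9/25, 12/25], [12/25, 16/25]]

The orthogonal projection onto the line spanned by a nonzero vector u = (a, b) has matrix P = (u uᵀ) / (uᵀ u) = (1/(a² + b²)) · [[a², ab], [ab, b²]].
Here u = (-3, -4), so a² + b² = 9 + 16 = 25.
P = (1/25) · [[9, 12], [12, 16]] = [[9/25, 12/25], [12/25, 16/25]].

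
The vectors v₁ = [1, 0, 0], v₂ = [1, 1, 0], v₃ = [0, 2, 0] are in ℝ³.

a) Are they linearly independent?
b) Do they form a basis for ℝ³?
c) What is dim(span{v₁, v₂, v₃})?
Not independent, not a basis, dim(span) = 2

Check whether v₃ can be written as a linear combination of v₁ and v₂.
v₃ = (-2)·v₁ + (2)·v₂ = [0, 2, 0], so the three vectors are linearly dependent.
Thus they do not form a basis for ℝ³, and dim(span{v₁, v₂, v₃}) = 2 (spanned by v₁ and v₂).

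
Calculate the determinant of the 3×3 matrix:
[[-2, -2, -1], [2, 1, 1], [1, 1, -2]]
-5

Expansion along first row:
det = -2·det([[1,1],[1,-2]]) - -2·det([[2,1],[1,-2]]) + -1·det([[2,1],[1,1]])
    = -2·(1·-2 - 1·1) - -2·(2·-2 - 1·1) + -1·(2·1 - 1·1)
    = -2·-3 - -2·-5 + -1·1
    = 6 + -10 + -1 = -5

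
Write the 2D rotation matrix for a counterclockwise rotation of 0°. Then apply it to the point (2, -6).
R = [[1, 0], [0, 1]]; R·(2, -6) = (2, -6)

Rotation matrix formula: R(θ) = [[cos θ, -sin θ], [sin θ, cos θ]]
For θ = 0°:
cos(0°) = 1
sin(0°) = 0
R = [[1, 0], [0, 1]]
Apply to (2, -6): [1·2 + (0)·-6, 0·2 + 1·-6] = (2, -6)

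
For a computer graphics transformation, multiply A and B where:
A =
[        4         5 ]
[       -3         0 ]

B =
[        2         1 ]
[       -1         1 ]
AB =
[        3         9 ]
[       -6        -3 ]

Matrix multiplication: (AB)[i][j] = sum over k of A[i][k] * B[k][j].
  (AB)[0][0] = (4)*(2) + (5)*(-1) = 3
  (AB)[0][1] = (4)*(1) + (5)*(1) = 9
  (AB)[1][0] = (-3)*(2) + (0)*(-1) = -6
  (AB)[1][1] = (-3)*(1) + (0)*(1) = -3
AB =
[        3         9 ]
[       -6        -3 ]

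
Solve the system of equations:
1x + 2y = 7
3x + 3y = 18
x = 5, y = 1

Use elimination (row reduction):
Equation 1: 1x + 2y = 7.
Equation 2: 3x + 3y = 18.
Multiply Eq1 by 3 and Eq2 by 1: 3x + 6y = 21;  3x + 3y = 18.
Subtract: (-3)y = -3, so y = 1.
Back-substitute into Eq1: 1x + 2*(1) = 7, so x = 5.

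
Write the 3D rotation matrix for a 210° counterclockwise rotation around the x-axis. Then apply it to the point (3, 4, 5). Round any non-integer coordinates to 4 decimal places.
R = [[1, 0, 0], [0, -√3/2, 1/2], [0, -1/2, -√3/2]]; R·(3, 4, 5) = (3.0000, -0.9641, -6.3301)

Rotation matrix for 210° around x-axis:
cos(210°) = -√3/2, sin(210°) = -1/2
R = [[1, 0, 0], [0, -√3/2, 1/2], [0, -1/2, -√3/2]]
Apply to (3, 4, 5): R·[3, 4, 5]ᵀ = (3.0000, -0.9641, -6.3301)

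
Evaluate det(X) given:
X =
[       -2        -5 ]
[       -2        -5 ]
det(X) = 0

For a 2×2 matrix [[a, b], [c, d]], det = a*d - b*c.
det(X) = (-2)*(-5) - (-5)*(-2) = 10 - 10 = 0.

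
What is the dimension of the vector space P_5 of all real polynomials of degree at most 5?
Dimension = 6

A polynomial of degree at most 5 can be written as a₀ + a₁x + a₂x² + … + a_5x^5, with 6 free coefficients a₀, …, a_5.
The set {1, x, x², …, x^5} is a basis: it spans P_5 (every such polynomial is a linear combination of these) and is linearly independent (a polynomial is zero iff all its coefficients are zero).
Therefore dim(P_5) = 5 + 1 = 6.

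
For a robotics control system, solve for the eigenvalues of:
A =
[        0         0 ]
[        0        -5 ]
λ = -5, 0

Solve det(A - λI) = 0. For a 2×2 matrix the characteristic equation is λ² - (trace)λ + det = 0.
trace(A) = a + d = 0 - 5 = -5.
det(A) = a*d - b*c = (0)*(-5) - (0)*(0) = 0 - 0 = 0.
Characteristic equation: λ² - (-5)λ + (0) = 0.
Discriminant = (-5)² - 4*(0) = 25 - 0 = 25.
λ = (-5 ± √25) / 2 = (-5 ± 5) / 2 = -5, 0.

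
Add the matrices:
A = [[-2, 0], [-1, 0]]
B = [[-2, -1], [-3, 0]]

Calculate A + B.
[[-4, -1], [-4, 0]]

Add corresponding elements:
(-2)+(-2)=-4
(0)+(-1)=-1
(-1)+(-3)=-4
(0)+(0)=0
A + B = [[-4, -1], [-4, 0]]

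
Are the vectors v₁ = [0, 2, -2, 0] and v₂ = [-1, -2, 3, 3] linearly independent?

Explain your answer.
Yes, linearly independent

Two vectors are linearly dependent iff one is a scalar multiple of the other.
No single scalar k satisfies v₂ = k·v₁ (the ratios of corresponding entries disagree), so v₁ and v₂ are linearly independent.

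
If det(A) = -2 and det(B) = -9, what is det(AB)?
18

Use the multiplicative property of determinants: det(AB) = det(A)*det(B).
det(AB) = (-2)*(-9) = 18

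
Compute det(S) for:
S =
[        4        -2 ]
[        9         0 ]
det(S) = 18

For a 2×2 matrix [[a, b], [c, d]], det = a*d - b*c.
det(S) = (4)*(0) - (-2)*(9) = 0 + 18 = 18.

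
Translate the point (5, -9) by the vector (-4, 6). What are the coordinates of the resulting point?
(1, -3)

Translation by (-4, 6):
x' = 5 + -4 = 1
y' = -9 + 6 = -3
Homogeneous matrix: [[1, 0, -4], [0, 1, 6], [0, 0, 1]]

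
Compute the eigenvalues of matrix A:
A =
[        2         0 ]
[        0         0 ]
λ = 0, 2

Solve det(A - λI) = 0. For a 2×2 matrix the characteristic equation is λ² - (trace)λ + det = 0.
trace(A) = a + d = 2 + 0 = 2.
det(A) = a*d - b*c = (2)*(0) - (0)*(0) = 0 - 0 = 0.
Characteristic equation: λ² - (2)λ + (0) = 0.
Discriminant = (2)² - 4*(0) = 4 - 0 = 4.
λ = (2 ± √4) / 2 = (2 ± 2) / 2 = 0, 2.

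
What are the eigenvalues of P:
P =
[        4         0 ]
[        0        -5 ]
λ = -5, 4

Solve det(P - λI) = 0. For a 2×2 matrix the characteristic equation is λ² - (trace)λ + det = 0.
trace(P) = a + d = 4 - 5 = -1.
det(P) = a*d - b*c = (4)*(-5) - (0)*(0) = -20 - 0 = -20.
Characteristic equation: λ² - (-1)λ + (-20) = 0.
Discriminant = (-1)² - 4*(-20) = 1 + 80 = 81.
λ = (-1 ± √81) / 2 = (-1 ± 9) / 2 = -5, 4.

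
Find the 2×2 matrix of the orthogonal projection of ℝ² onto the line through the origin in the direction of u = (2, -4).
[[1/5, -2/5], [-2/5, 4/5]]

The orthogonal projection onto the line spanned by a nonzero vector u = (a, b) has matrix P = (u uᵀ) / (uᵀ u) = (1/(a² + b²)) · [[a², ab], [ab, b²]].
Here u = (2, -4), so a² + b² = 4 + 16 = 20.
P = (1/20) · [[4, -8], [-8, 16]] = [[1/5, -2/5], [-2/5, 4/5]].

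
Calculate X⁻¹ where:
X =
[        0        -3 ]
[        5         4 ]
det(X) = 15
X⁻¹ =
[     4/15       1/5 ]
[     -1/3         0 ]

For a 2×2 matrix X = [[a, b], [c, d]] with det(X) ≠ 0, X⁻¹ = (1/det(X)) * [[d, -b], [-c, a]].
det(X) = (0)*(4) - (-3)*(5) = 0 + 15 = 15.
X⁻¹ = (1/15) * [[4, 3], [-5, 0]].
Dividing each entry by 15 and reducing:
X⁻¹ =
[     4/15       1/5 ]
[     -1/3         0 ]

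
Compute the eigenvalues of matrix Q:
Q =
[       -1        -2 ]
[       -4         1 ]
λ = -3, 3

Solve det(Q - λI) = 0. For a 2×2 matrix the characteristic equation is λ² - (trace)λ + det = 0.
trace(Q) = a + d = -1 + 1 = 0.
det(Q) = a*d - b*c = (-1)*(1) - (-2)*(-4) = -1 - 8 = -9.
Characteristic equation: λ² - (0)λ + (-9) = 0.
Discriminant = (0)² - 4*(-9) = 0 + 36 = 36.
λ = (0 ± √36) / 2 = (0 ± 6) / 2 = -3, 3.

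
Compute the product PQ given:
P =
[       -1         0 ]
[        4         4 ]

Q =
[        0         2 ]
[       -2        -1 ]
PQ =
[        0        -2 ]
[       -8         4 ]

Matrix multiplication: (PQ)[i][j] = sum over k of P[i][k] * Q[k][j].
  (PQ)[0][0] = (-1)*(0) + (0)*(-2) = 0
  (PQ)[0][1] = (-1)*(2) + (0)*(-1) = -2
  (PQ)[1][0] = (4)*(0) + (4)*(-2) = -8
  (PQ)[1][1] = (4)*(2) + (4)*(-1) = 4
PQ =
[        0        -2 ]
[       -8         4 ]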